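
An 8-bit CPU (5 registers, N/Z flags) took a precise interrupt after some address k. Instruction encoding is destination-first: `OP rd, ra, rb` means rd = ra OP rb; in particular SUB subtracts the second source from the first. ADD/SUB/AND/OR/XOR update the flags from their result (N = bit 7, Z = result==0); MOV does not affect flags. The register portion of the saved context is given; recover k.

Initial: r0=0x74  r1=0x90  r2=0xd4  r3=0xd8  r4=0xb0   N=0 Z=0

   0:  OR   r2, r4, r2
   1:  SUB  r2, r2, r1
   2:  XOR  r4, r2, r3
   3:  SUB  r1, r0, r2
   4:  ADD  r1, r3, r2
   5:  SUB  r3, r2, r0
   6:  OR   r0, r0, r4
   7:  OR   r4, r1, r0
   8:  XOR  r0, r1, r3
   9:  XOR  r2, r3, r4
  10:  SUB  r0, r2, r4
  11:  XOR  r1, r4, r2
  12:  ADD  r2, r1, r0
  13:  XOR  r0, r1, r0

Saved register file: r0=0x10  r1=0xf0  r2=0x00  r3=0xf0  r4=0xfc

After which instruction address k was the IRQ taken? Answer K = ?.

K = 12

after  0: r0=0x74 r1=0x90 r2=0xf4 r3=0xd8 r4=0xb0  N=1 Z=0
after  1: r0=0x74 r1=0x90 r2=0x64 r3=0xd8 r4=0xb0  N=0 Z=0
after  2: r0=0x74 r1=0x90 r2=0x64 r3=0xd8 r4=0xbc  N=1 Z=0
after  3: r0=0x74 r1=0x10 r2=0x64 r3=0xd8 r4=0xbc  N=0 Z=0
after  4: r0=0x74 r1=0x3c r2=0x64 r3=0xd8 r4=0xbc  N=0 Z=0
after  5: r0=0x74 r1=0x3c r2=0x64 r3=0xf0 r4=0xbc  N=1 Z=0
after  6: r0=0xfc r1=0x3c r2=0x64 r3=0xf0 r4=0xbc  N=1 Z=0
after  7: r0=0xfc r1=0x3c r2=0x64 r3=0xf0 r4=0xfc  N=1 Z=0
after  8: r0=0xcc r1=0x3c r2=0x64 r3=0xf0 r4=0xfc  N=1 Z=0
after  9: r0=0xcc r1=0x3c r2=0x0c r3=0xf0 r4=0xfc  N=0 Z=0
after 10: r0=0x10 r1=0x3c r2=0x0c r3=0xf0 r4=0xfc  N=0 Z=0
after 11: r0=0x10 r1=0xf0 r2=0x0c r3=0xf0 r4=0xfc  N=1 Z=0
after 12: r0=0x10 r1=0xf0 r2=0x00 r3=0xf0 r4=0xfc  N=0 Z=1
-- IRQ taken; context saved, return-PC = 13 --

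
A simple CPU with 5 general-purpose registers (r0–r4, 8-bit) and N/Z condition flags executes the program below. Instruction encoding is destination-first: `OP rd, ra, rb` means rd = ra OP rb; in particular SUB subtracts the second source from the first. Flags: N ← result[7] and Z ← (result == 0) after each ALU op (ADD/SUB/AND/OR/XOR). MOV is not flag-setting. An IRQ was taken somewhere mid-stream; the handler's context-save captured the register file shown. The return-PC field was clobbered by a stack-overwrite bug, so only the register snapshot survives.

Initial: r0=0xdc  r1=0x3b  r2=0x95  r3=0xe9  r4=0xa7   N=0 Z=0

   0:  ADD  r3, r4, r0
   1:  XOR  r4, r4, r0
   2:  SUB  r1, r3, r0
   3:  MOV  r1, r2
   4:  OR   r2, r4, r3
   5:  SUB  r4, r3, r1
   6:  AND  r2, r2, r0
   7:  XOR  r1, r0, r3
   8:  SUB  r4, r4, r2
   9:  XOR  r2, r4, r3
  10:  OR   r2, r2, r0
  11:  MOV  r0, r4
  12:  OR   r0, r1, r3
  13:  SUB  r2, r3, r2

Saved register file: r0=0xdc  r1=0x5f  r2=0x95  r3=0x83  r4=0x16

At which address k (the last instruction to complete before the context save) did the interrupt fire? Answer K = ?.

after  0: r0=0xdc r1=0x3b r2=0x95 r3=0x83 r4=0xa7  N=1 Z=0
after  1: r0=0xdc r1=0x3b r2=0x95 r3=0x83 r4=0x7b  N=0 Z=0
after  2: r0=0xdc r1=0xa7 r2=0x95 r3=0x83 r4=0x7b  N=1 Z=0
after  3: r0=0xdc r1=0x95 r2=0x95 r3=0x83 r4=0x7b  N=1 Z=0
after  4: r0=0xdc r1=0x95 r2=0xfb r3=0x83 r4=0x7b  N=1 Z=0
after  5: r0=0xdc r1=0x95 r2=0xfb r3=0x83 r4=0xee  N=1 Z=0
after  6: r0=0xdc r1=0x95 r2=0xd8 r3=0x83 r4=0xee  N=1 Z=0
after  7: r0=0xdc r1=0x5f r2=0xd8 r3=0x83 r4=0xee  N=0 Z=0
after  8: r0=0xdc r1=0x5f r2=0xd8 r3=0x83 r4=0x16  N=0 Z=0
after  9: r0=0xdc r1=0x5f r2=0x95 r3=0x83 r4=0x16  N=1 Z=0
-- IRQ taken; context saved, return-PC = 10 --

K = 9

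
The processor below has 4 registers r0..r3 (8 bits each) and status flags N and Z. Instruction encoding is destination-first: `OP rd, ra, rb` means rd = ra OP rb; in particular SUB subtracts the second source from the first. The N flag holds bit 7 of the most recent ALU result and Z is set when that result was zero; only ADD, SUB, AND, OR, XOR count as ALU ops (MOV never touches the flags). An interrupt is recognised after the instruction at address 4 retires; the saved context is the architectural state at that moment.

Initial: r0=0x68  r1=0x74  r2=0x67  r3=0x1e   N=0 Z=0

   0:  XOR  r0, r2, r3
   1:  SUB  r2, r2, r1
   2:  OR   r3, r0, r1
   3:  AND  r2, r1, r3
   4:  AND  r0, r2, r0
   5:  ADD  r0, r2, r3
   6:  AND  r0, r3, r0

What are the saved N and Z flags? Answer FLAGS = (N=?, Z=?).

FLAGS = (N=0, Z=0)

after  0: r0=0x79 r1=0x74 r2=0x67 r3=0x1e  N=0 Z=0
after  1: r0=0x79 r1=0x74 r2=0xf3 r3=0x1e  N=1 Z=0
after  2: r0=0x79 r1=0x74 r2=0xf3 r3=0x7d  N=0 Z=0
after  3: r0=0x79 r1=0x74 r2=0x74 r3=0x7d  N=0 Z=0
after  4: r0=0x70 r1=0x74 r2=0x74 r3=0x7d  N=0 Z=0
-- IRQ taken; context saved, return-PC = 5 --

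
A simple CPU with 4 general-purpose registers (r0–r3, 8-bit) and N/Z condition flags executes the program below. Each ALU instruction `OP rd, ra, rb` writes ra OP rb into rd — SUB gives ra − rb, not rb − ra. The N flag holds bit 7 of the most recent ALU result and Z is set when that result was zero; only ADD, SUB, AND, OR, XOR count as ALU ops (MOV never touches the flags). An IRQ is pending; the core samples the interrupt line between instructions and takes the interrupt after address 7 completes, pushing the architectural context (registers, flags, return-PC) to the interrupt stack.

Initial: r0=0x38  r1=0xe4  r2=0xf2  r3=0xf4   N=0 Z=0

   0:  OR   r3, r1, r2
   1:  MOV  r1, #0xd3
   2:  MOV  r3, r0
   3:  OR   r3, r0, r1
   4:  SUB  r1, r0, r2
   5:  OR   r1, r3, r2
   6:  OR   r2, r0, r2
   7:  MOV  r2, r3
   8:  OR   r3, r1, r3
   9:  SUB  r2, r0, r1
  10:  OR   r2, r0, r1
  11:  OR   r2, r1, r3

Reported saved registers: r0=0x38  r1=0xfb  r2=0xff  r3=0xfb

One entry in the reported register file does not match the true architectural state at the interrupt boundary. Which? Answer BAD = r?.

after  0: r0=0x38 r1=0xe4 r2=0xf2 r3=0xf6  N=1 Z=0
after  1: r0=0x38 r1=0xd3 r2=0xf2 r3=0xf6  N=1 Z=0
after  2: r0=0x38 r1=0xd3 r2=0xf2 r3=0x38  N=1 Z=0
after  3: r0=0x38 r1=0xd3 r2=0xf2 r3=0xfb  N=1 Z=0
after  4: r0=0x38 r1=0x46 r2=0xf2 r3=0xfb  N=0 Z=0
after  5: r0=0x38 r1=0xfb r2=0xf2 r3=0xfb  N=1 Z=0
after  6: r0=0x38 r1=0xfb r2=0xfa r3=0xfb  N=1 Z=0
after  7: r0=0x38 r1=0xfb r2=0xfb r3=0xfb  N=1 Z=0
-- IRQ taken; context saved, return-PC = 8 --
mismatch: r2: reported 0xff vs actual 0xfb

BAD = r2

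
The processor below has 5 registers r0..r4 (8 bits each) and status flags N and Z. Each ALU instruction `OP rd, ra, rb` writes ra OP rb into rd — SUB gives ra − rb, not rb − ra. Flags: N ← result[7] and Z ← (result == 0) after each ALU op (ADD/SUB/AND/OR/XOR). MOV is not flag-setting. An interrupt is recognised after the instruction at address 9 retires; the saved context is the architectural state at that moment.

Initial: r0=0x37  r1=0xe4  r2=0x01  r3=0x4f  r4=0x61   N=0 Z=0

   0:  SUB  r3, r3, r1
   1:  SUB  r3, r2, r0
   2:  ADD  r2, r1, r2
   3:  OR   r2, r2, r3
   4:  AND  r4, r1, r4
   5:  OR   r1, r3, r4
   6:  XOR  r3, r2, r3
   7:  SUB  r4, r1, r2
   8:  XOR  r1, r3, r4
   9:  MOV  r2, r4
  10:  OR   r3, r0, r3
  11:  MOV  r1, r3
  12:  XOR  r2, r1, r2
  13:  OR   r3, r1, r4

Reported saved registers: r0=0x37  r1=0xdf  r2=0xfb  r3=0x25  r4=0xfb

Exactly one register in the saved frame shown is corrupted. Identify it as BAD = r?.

after  0: r0=0x37 r1=0xe4 r2=0x01 r3=0x6b r4=0x61  N=0 Z=0
after  1: r0=0x37 r1=0xe4 r2=0x01 r3=0xca r4=0x61  N=1 Z=0
after  2: r0=0x37 r1=0xe4 r2=0xe5 r3=0xca r4=0x61  N=1 Z=0
after  3: r0=0x37 r1=0xe4 r2=0xef r3=0xca r4=0x61  N=1 Z=0
after  4: r0=0x37 r1=0xe4 r2=0xef r3=0xca r4=0x60  N=0 Z=0
after  5: r0=0x37 r1=0xea r2=0xef r3=0xca r4=0x60  N=1 Z=0
after  6: r0=0x37 r1=0xea r2=0xef r3=0x25 r4=0x60  N=0 Z=0
after  7: r0=0x37 r1=0xea r2=0xef r3=0x25 r4=0xfb  N=1 Z=0
after  8: r0=0x37 r1=0xde r2=0xef r3=0x25 r4=0xfb  N=1 Z=0
after  9: r0=0x37 r1=0xde r2=0xfb r3=0x25 r4=0xfb  N=1 Z=0
-- IRQ taken; context saved, return-PC = 10 --
mismatch: r1: reported 0xdf vs actual 0xde

BAD = r1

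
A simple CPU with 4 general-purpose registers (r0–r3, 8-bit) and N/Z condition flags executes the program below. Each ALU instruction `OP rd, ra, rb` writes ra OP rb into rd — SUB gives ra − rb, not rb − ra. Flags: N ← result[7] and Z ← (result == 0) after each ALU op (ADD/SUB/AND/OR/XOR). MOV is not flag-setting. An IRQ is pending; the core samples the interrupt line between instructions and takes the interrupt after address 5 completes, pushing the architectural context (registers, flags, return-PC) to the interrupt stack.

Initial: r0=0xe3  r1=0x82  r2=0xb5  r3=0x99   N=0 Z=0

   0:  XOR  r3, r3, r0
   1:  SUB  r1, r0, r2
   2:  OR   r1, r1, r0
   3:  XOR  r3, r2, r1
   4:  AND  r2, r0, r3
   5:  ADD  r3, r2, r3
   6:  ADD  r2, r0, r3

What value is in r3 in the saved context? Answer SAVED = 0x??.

after  0: r0=0xe3 r1=0x82 r2=0xb5 r3=0x7a  N=0 Z=0
after  1: r0=0xe3 r1=0x2e r2=0xb5 r3=0x7a  N=0 Z=0
after  2: r0=0xe3 r1=0xef r2=0xb5 r3=0x7a  N=1 Z=0
after  3: r0=0xe3 r1=0xef r2=0xb5 r3=0x5a  N=0 Z=0
after  4: r0=0xe3 r1=0xef r2=0x42 r3=0x5a  N=0 Z=0
after  5: r0=0xe3 r1=0xef r2=0x42 r3=0x9c  N=1 Z=0
-- IRQ taken; context saved, return-PC = 6 --

SAVED = 0x9c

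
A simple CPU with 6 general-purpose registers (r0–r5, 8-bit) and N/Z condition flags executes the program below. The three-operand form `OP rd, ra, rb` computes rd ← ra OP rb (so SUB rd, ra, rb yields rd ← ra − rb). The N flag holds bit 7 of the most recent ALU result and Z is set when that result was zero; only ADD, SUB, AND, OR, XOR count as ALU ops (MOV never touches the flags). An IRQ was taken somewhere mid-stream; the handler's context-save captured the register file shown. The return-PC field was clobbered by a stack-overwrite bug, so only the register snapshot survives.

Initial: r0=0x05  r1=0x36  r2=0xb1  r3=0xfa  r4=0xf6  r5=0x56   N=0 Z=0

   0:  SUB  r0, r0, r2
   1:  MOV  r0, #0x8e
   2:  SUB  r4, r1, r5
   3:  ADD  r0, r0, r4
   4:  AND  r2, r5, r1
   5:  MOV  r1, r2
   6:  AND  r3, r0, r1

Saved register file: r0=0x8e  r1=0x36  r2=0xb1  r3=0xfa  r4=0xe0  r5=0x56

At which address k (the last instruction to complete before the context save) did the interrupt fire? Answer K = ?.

after  0: r0=0x54 r1=0x36 r2=0xb1 r3=0xfa r4=0xf6 r5=0x56  N=0 Z=0
after  1: r0=0x8e r1=0x36 r2=0xb1 r3=0xfa r4=0xf6 r5=0x56  N=0 Z=0
after  2: r0=0x8e r1=0x36 r2=0xb1 r3=0xfa r4=0xe0 r5=0x56  N=1 Z=0
-- IRQ taken; context saved, return-PC = 3 --

K = 2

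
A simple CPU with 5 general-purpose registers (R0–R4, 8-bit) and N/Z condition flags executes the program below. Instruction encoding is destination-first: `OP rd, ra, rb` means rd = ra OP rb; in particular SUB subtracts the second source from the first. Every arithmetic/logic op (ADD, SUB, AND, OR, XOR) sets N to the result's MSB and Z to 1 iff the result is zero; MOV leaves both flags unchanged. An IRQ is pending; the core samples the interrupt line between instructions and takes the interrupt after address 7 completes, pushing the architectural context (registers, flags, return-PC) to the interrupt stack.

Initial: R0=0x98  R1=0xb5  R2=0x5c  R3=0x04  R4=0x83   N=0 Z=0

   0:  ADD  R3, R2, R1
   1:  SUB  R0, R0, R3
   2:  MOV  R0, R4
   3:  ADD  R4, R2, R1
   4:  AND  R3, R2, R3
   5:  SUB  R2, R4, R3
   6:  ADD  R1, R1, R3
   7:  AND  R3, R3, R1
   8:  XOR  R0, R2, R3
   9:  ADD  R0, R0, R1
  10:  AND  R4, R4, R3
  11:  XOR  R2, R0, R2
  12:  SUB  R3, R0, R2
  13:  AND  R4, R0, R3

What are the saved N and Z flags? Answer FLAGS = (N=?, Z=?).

FLAGS = (N=0, Z=1)

after  0: R0=0x98 R1=0xb5 R2=0x5c R3=0x11 R4=0x83  N=0 Z=0
after  1: R0=0x87 R1=0xb5 R2=0x5c R3=0x11 R4=0x83  N=1 Z=0
after  2: R0=0x83 R1=0xb5 R2=0x5c R3=0x11 R4=0x83  N=1 Z=0
after  3: R0=0x83 R1=0xb5 R2=0x5c R3=0x11 R4=0x11  N=0 Z=0
after  4: R0=0x83 R1=0xb5 R2=0x5c R3=0x10 R4=0x11  N=0 Z=0
after  5: R0=0x83 R1=0xb5 R2=0x01 R3=0x10 R4=0x11  N=0 Z=0
after  6: R0=0x83 R1=0xc5 R2=0x01 R3=0x10 R4=0x11  N=1 Z=0
after  7: R0=0x83 R1=0xc5 R2=0x01 R3=0x00 R4=0x11  N=0 Z=1
-- IRQ taken; context saved, return-PC = 8 --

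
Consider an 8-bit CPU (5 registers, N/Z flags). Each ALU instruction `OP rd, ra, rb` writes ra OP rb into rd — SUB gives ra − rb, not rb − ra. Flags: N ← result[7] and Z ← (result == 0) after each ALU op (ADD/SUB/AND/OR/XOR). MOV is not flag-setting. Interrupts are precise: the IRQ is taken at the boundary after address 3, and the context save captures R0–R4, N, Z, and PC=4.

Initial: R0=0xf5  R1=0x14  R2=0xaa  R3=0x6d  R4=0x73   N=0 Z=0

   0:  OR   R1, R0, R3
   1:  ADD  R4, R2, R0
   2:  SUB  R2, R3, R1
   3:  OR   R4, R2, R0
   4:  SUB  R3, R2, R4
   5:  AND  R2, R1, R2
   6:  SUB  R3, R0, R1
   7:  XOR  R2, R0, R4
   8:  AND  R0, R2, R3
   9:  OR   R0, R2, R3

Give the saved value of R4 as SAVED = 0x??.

SAVED = 0xf5

after  0: R0=0xf5 R1=0xfd R2=0xaa R3=0x6d R4=0x73  N=1 Z=0
after  1: R0=0xf5 R1=0xfd R2=0xaa R3=0x6d R4=0x9f  N=1 Z=0
after  2: R0=0xf5 R1=0xfd R2=0x70 R3=0x6d R4=0x9f  N=0 Z=0
after  3: R0=0xf5 R1=0xfd R2=0x70 R3=0x6d R4=0xf5  N=1 Z=0
-- IRQ taken; context saved, return-PC = 4 --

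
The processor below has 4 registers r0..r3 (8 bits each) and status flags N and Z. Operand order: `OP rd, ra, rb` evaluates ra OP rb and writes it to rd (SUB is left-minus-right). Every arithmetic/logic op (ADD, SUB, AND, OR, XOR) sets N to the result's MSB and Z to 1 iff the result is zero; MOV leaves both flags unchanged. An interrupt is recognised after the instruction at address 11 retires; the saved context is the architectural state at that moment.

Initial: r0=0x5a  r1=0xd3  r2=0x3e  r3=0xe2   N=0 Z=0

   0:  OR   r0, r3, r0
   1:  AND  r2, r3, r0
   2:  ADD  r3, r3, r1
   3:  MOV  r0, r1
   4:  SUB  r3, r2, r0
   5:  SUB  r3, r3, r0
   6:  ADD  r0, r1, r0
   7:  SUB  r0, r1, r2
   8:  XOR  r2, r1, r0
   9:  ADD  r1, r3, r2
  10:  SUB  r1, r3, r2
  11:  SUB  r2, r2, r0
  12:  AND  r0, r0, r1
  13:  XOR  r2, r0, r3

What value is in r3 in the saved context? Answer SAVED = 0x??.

SAVED = 0x3c

after  0: r0=0xfa r1=0xd3 r2=0x3e r3=0xe2  N=1 Z=0
after  1: r0=0xfa r1=0xd3 r2=0xe2 r3=0xe2  N=1 Z=0
after  2: r0=0xfa r1=0xd3 r2=0xe2 r3=0xb5  N=1 Z=0
after  3: r0=0xd3 r1=0xd3 r2=0xe2 r3=0xb5  N=1 Z=0
after  4: r0=0xd3 r1=0xd3 r2=0xe2 r3=0x0f  N=0 Z=0
after  5: r0=0xd3 r1=0xd3 r2=0xe2 r3=0x3c  N=0 Z=0
after  6: r0=0xa6 r1=0xd3 r2=0xe2 r3=0x3c  N=1 Z=0
after  7: r0=0xf1 r1=0xd3 r2=0xe2 r3=0x3c  N=1 Z=0
after  8: r0=0xf1 r1=0xd3 r2=0x22 r3=0x3c  N=0 Z=0
after  9: r0=0xf1 r1=0x5e r2=0x22 r3=0x3c  N=0 Z=0
after 10: r0=0xf1 r1=0x1a r2=0x22 r3=0x3c  N=0 Z=0
after 11: r0=0xf1 r1=0x1a r2=0x31 r3=0x3c  N=0 Z=0
-- IRQ taken; context saved, return-PC = 12 --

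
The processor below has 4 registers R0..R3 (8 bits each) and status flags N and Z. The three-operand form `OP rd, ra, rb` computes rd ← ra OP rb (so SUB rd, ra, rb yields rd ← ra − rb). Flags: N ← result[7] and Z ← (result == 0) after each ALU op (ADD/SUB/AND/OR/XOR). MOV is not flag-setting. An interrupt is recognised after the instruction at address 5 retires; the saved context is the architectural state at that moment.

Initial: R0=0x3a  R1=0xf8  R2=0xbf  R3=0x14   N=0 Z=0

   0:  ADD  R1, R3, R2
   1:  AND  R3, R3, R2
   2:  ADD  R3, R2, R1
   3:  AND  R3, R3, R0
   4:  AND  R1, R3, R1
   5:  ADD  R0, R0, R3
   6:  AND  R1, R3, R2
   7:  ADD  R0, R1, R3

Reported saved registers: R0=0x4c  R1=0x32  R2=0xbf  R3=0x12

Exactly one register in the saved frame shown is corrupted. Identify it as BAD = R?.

BAD = R1

after  0: R0=0x3a R1=0xd3 R2=0xbf R3=0x14  N=1 Z=0
after  1: R0=0x3a R1=0xd3 R2=0xbf R3=0x14  N=0 Z=0
after  2: R0=0x3a R1=0xd3 R2=0xbf R3=0x92  N=1 Z=0
after  3: R0=0x3a R1=0xd3 R2=0xbf R3=0x12  N=0 Z=0
after  4: R0=0x3a R1=0x12 R2=0xbf R3=0x12  N=0 Z=0
after  5: R0=0x4c R1=0x12 R2=0xbf R3=0x12  N=0 Z=0
-- IRQ taken; context saved, return-PC = 6 --
mismatch: R1: reported 0x32 vs actual 0x12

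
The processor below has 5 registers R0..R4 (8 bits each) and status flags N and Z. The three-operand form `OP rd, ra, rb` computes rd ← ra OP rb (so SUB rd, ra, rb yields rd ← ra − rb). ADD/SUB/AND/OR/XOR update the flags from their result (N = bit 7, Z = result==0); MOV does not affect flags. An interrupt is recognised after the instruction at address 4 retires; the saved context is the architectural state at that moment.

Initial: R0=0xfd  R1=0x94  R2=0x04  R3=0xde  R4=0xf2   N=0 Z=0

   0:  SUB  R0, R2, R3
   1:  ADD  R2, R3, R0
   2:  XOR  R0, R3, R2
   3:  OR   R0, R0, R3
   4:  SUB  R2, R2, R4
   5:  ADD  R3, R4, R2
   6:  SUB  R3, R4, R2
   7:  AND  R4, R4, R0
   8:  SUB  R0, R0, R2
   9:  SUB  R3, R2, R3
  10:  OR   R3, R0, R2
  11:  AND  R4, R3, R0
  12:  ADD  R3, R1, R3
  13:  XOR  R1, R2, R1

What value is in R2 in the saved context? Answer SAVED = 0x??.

SAVED = 0x12

after  0: R0=0x26 R1=0x94 R2=0x04 R3=0xde R4=0xf2  N=0 Z=0
after  1: R0=0x26 R1=0x94 R2=0x04 R3=0xde R4=0xf2  N=0 Z=0
after  2: R0=0xda R1=0x94 R2=0x04 R3=0xde R4=0xf2  N=1 Z=0
after  3: R0=0xde R1=0x94 R2=0x04 R3=0xde R4=0xf2  N=1 Z=0
after  4: R0=0xde R1=0x94 R2=0x12 R3=0xde R4=0xf2  N=0 Z=0
-- IRQ taken; context saved, return-PC = 5 --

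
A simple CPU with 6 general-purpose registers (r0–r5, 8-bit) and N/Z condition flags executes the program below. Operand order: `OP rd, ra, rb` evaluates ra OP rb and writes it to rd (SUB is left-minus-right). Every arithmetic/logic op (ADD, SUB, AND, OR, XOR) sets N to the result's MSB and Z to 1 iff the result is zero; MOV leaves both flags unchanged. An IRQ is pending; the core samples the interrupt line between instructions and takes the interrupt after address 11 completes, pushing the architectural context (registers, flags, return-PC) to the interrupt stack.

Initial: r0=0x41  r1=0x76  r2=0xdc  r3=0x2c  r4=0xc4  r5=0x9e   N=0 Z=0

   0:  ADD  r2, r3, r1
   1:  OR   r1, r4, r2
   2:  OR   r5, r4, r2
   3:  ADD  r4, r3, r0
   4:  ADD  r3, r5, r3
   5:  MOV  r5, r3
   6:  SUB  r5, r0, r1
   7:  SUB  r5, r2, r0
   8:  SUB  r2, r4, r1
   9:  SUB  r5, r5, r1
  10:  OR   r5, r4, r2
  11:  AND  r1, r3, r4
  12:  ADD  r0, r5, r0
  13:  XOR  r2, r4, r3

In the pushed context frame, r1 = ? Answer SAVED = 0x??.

SAVED = 0x00

after  0: r0=0x41 r1=0x76 r2=0xa2 r3=0x2c r4=0xc4 r5=0x9e  N=1 Z=0
after  1: r0=0x41 r1=0xe6 r2=0xa2 r3=0x2c r4=0xc4 r5=0x9e  N=1 Z=0
after  2: r0=0x41 r1=0xe6 r2=0xa2 r3=0x2c r4=0xc4 r5=0xe6  N=1 Z=0
after  3: r0=0x41 r1=0xe6 r2=0xa2 r3=0x2c r4=0x6d r5=0xe6  N=0 Z=0
after  4: r0=0x41 r1=0xe6 r2=0xa2 r3=0x12 r4=0x6d r5=0xe6  N=0 Z=0
after  5: r0=0x41 r1=0xe6 r2=0xa2 r3=0x12 r4=0x6d r5=0x12  N=0 Z=0
after  6: r0=0x41 r1=0xe6 r2=0xa2 r3=0x12 r4=0x6d r5=0x5b  N=0 Z=0
after  7: r0=0x41 r1=0xe6 r2=0xa2 r3=0x12 r4=0x6d r5=0x61  N=0 Z=0
after  8: r0=0x41 r1=0xe6 r2=0x87 r3=0x12 r4=0x6d r5=0x61  N=1 Z=0
after  9: r0=0x41 r1=0xe6 r2=0x87 r3=0x12 r4=0x6d r5=0x7b  N=0 Z=0
after 10: r0=0x41 r1=0xe6 r2=0x87 r3=0x12 r4=0x6d r5=0xef  N=1 Z=0
after 11: r0=0x41 r1=0x00 r2=0x87 r3=0x12 r4=0x6d r5=0xef  N=0 Z=1
-- IRQ taken; context saved, return-PC = 12 --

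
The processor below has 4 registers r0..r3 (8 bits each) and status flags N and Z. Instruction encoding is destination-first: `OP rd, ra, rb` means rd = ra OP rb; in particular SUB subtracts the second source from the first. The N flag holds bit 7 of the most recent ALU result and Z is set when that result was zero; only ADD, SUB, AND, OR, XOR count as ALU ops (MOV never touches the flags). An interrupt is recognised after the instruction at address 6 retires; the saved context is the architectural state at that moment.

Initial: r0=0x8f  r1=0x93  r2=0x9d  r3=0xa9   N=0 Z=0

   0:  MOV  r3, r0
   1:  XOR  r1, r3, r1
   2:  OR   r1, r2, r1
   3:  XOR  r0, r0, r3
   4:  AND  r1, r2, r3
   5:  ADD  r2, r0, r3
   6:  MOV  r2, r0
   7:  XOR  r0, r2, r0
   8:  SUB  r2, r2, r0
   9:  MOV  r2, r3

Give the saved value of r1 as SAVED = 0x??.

SAVED = 0x8d

after  0: r0=0x8f r1=0x93 r2=0x9d r3=0x8f  N=0 Z=0
after  1: r0=0x8f r1=0x1c r2=0x9d r3=0x8f  N=0 Z=0
after  2: r0=0x8f r1=0x9d r2=0x9d r3=0x8f  N=1 Z=0
after  3: r0=0x00 r1=0x9d r2=0x9d r3=0x8f  N=0 Z=1
after  4: r0=0x00 r1=0x8d r2=0x9d r3=0x8f  N=1 Z=0
after  5: r0=0x00 r1=0x8d r2=0x8f r3=0x8f  N=1 Z=0
after  6: r0=0x00 r1=0x8d r2=0x00 r3=0x8f  N=1 Z=0
-- IRQ taken; context saved, return-PC = 7 --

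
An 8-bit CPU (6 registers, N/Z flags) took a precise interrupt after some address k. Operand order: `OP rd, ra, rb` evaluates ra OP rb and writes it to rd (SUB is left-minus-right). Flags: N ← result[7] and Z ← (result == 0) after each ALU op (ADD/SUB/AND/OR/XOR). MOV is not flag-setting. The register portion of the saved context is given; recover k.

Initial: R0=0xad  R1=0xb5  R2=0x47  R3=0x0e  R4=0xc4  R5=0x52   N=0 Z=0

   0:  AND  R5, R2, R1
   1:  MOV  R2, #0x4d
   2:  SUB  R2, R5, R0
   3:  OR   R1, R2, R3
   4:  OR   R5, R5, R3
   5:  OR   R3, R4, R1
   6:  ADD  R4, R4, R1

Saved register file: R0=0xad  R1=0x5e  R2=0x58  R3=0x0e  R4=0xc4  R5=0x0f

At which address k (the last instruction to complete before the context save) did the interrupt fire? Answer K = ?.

after  0: R0=0xad R1=0xb5 R2=0x47 R3=0x0e R4=0xc4 R5=0x05  N=0 Z=0
after  1: R0=0xad R1=0xb5 R2=0x4d R3=0x0e R4=0xc4 R5=0x05  N=0 Z=0
after  2: R0=0xad R1=0xb5 R2=0x58 R3=0x0e R4=0xc4 R5=0x05  N=0 Z=0
after  3: R0=0xad R1=0x5e R2=0x58 R3=0x0e R4=0xc4 R5=0x05  N=0 Z=0
after  4: R0=0xad R1=0x5e R2=0x58 R3=0x0e R4=0xc4 R5=0x0f  N=0 Z=0
-- IRQ taken; context saved, return-PC = 5 --

K = 4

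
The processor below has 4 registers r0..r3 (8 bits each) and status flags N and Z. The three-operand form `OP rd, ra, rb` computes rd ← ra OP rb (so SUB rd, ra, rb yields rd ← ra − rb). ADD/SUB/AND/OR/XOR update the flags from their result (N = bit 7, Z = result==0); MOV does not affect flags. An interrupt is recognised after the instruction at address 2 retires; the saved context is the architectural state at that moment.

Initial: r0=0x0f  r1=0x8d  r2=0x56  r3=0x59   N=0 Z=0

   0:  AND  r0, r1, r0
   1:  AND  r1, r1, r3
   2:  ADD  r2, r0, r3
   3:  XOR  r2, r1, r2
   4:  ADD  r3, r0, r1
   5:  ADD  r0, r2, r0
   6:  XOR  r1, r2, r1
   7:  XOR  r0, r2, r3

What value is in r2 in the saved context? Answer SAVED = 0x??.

after  0: r0=0x0d r1=0x8d r2=0x56 r3=0x59  N=0 Z=0
after  1: r0=0x0d r1=0x09 r2=0x56 r3=0x59  N=0 Z=0
after  2: r0=0x0d r1=0x09 r2=0x66 r3=0x59  N=0 Z=0
-- IRQ taken; context saved, return-PC = 3 --

SAVED = 0x66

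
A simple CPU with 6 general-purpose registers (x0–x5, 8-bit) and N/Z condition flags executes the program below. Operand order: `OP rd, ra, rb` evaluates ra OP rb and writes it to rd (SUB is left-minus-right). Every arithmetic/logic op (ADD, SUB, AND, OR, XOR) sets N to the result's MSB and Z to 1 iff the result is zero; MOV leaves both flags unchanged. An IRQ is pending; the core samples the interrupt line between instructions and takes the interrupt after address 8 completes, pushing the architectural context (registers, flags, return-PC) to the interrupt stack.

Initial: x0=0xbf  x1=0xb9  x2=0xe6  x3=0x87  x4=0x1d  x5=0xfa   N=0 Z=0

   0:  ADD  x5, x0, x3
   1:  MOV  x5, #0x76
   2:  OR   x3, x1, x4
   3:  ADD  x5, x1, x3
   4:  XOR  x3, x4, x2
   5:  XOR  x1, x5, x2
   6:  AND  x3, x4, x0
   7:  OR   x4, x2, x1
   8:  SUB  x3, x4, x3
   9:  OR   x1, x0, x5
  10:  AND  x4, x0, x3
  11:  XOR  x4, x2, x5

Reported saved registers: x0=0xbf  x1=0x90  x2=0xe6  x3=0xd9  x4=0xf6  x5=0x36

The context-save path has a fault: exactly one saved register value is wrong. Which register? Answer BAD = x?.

after  0: x0=0xbf x1=0xb9 x2=0xe6 x3=0x87 x4=0x1d x5=0x46  N=0 Z=0
after  1: x0=0xbf x1=0xb9 x2=0xe6 x3=0x87 x4=0x1d x5=0x76  N=0 Z=0
after  2: x0=0xbf x1=0xb9 x2=0xe6 x3=0xbd x4=0x1d x5=0x76  N=1 Z=0
after  3: x0=0xbf x1=0xb9 x2=0xe6 x3=0xbd x4=0x1d x5=0x76  N=0 Z=0
after  4: x0=0xbf x1=0xb9 x2=0xe6 x3=0xfb x4=0x1d x5=0x76  N=1 Z=0
after  5: x0=0xbf x1=0x90 x2=0xe6 x3=0xfb x4=0x1d x5=0x76  N=1 Z=0
after  6: x0=0xbf x1=0x90 x2=0xe6 x3=0x1d x4=0x1d x5=0x76  N=0 Z=0
after  7: x0=0xbf x1=0x90 x2=0xe6 x3=0x1d x4=0xf6 x5=0x76  N=1 Z=0
after  8: x0=0xbf x1=0x90 x2=0xe6 x3=0xd9 x4=0xf6 x5=0x76  N=1 Z=0
-- IRQ taken; context saved, return-PC = 9 --
mismatch: x5: reported 0x36 vs actual 0x76

BAD = x5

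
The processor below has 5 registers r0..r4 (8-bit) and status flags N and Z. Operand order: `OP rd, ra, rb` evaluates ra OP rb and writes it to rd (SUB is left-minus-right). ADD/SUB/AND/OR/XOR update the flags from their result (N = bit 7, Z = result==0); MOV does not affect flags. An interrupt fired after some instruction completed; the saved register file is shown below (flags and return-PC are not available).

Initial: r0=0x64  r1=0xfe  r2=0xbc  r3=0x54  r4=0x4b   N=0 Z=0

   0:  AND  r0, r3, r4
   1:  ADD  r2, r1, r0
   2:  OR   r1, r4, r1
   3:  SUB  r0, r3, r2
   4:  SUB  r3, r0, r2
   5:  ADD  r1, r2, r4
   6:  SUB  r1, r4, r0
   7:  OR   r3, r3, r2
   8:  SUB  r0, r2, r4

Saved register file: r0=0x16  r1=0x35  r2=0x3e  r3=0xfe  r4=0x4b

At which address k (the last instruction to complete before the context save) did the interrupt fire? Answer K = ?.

K = 7

after  0: r0=0x40 r1=0xfe r2=0xbc r3=0x54 r4=0x4b  N=0 Z=0
after  1: r0=0x40 r1=0xfe r2=0x3e r3=0x54 r4=0x4b  N=0 Z=0
after  2: r0=0x40 r1=0xff r2=0x3e r3=0x54 r4=0x4b  N=1 Z=0
after  3: r0=0x16 r1=0xff r2=0x3e r3=0x54 r4=0x4b  N=0 Z=0
after  4: r0=0x16 r1=0xff r2=0x3e r3=0xd8 r4=0x4b  N=1 Z=0
after  5: r0=0x16 r1=0x89 r2=0x3e r3=0xd8 r4=0x4b  N=1 Z=0
after  6: r0=0x16 r1=0x35 r2=0x3e r3=0xd8 r4=0x4b  N=0 Z=0
after  7: r0=0x16 r1=0x35 r2=0x3e r3=0xfe r4=0x4b  N=1 Z=0
-- IRQ taken; context saved, return-PC = 8 --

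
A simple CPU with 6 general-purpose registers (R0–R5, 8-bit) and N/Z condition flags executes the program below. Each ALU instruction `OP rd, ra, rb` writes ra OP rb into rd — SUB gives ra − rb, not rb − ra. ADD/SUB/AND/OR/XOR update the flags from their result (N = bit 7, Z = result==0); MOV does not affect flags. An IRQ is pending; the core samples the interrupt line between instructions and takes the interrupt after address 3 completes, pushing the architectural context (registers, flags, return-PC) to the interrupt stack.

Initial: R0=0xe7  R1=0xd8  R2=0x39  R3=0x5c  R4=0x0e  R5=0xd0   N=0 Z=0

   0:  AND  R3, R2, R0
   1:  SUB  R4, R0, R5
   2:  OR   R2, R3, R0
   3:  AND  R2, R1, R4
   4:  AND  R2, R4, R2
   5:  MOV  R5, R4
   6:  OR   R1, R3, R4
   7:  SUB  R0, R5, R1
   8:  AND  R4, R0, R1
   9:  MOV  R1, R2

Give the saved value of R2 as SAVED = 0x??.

after  0: R0=0xe7 R1=0xd8 R2=0x39 R3=0x21 R4=0x0e R5=0xd0  N=0 Z=0
after  1: R0=0xe7 R1=0xd8 R2=0x39 R3=0x21 R4=0x17 R5=0xd0  N=0 Z=0
after  2: R0=0xe7 R1=0xd8 R2=0xe7 R3=0x21 R4=0x17 R5=0xd0  N=1 Z=0
after  3: R0=0xe7 R1=0xd8 R2=0x10 R3=0x21 R4=0x17 R5=0xd0  N=0 Z=0
-- IRQ taken; context saved, return-PC = 4 --

SAVED = 0x10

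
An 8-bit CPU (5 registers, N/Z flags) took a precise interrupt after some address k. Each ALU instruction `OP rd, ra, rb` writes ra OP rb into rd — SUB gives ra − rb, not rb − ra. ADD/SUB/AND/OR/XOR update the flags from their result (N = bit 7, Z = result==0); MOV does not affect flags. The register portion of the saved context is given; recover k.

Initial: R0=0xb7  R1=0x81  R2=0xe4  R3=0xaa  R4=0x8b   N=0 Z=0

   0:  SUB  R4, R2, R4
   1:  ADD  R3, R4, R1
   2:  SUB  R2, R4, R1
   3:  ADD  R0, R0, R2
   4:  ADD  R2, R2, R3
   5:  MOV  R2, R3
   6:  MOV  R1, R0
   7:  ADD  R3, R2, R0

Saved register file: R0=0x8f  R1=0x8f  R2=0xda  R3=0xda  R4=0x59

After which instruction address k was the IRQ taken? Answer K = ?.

after  0: R0=0xb7 R1=0x81 R2=0xe4 R3=0xaa R4=0x59  N=0 Z=0
after  1: R0=0xb7 R1=0x81 R2=0xe4 R3=0xda R4=0x59  N=1 Z=0
after  2: R0=0xb7 R1=0x81 R2=0xd8 R3=0xda R4=0x59  N=1 Z=0
after  3: R0=0x8f R1=0x81 R2=0xd8 R3=0xda R4=0x59  N=1 Z=0
after  4: R0=0x8f R1=0x81 R2=0xb2 R3=0xda R4=0x59  N=1 Z=0
after  5: R0=0x8f R1=0x81 R2=0xda R3=0xda R4=0x59  N=1 Z=0
after  6: R0=0x8f R1=0x8f R2=0xda R3=0xda R4=0x59  N=1 Z=0
-- IRQ taken; context saved, return-PC = 7 --

K = 6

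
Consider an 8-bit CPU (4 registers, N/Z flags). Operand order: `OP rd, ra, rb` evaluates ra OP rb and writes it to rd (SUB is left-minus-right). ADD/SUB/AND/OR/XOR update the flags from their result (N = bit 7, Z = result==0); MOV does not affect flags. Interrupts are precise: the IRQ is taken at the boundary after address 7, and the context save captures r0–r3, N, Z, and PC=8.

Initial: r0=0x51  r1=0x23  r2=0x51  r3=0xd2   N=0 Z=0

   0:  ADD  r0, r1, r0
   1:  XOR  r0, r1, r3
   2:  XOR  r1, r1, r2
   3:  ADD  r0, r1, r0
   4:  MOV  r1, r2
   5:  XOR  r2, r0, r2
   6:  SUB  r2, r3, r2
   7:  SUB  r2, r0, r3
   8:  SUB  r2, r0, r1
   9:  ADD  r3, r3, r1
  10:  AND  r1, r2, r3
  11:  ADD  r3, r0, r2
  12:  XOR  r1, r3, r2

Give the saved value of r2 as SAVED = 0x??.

SAVED = 0x91

after  0: r0=0x74 r1=0x23 r2=0x51 r3=0xd2  N=0 Z=0
after  1: r0=0xf1 r1=0x23 r2=0x51 r3=0xd2  N=1 Z=0
after  2: r0=0xf1 r1=0x72 r2=0x51 r3=0xd2  N=0 Z=0
after  3: r0=0x63 r1=0x72 r2=0x51 r3=0xd2  N=0 Z=0
after  4: r0=0x63 r1=0x51 r2=0x51 r3=0xd2  N=0 Z=0
after  5: r0=0x63 r1=0x51 r2=0x32 r3=0xd2  N=0 Z=0
after  6: r0=0x63 r1=0x51 r2=0xa0 r3=0xd2  N=1 Z=0
after  7: r0=0x63 r1=0x51 r2=0x91 r3=0xd2  N=1 Z=0
-- IRQ taken; context saved, return-PC = 8 --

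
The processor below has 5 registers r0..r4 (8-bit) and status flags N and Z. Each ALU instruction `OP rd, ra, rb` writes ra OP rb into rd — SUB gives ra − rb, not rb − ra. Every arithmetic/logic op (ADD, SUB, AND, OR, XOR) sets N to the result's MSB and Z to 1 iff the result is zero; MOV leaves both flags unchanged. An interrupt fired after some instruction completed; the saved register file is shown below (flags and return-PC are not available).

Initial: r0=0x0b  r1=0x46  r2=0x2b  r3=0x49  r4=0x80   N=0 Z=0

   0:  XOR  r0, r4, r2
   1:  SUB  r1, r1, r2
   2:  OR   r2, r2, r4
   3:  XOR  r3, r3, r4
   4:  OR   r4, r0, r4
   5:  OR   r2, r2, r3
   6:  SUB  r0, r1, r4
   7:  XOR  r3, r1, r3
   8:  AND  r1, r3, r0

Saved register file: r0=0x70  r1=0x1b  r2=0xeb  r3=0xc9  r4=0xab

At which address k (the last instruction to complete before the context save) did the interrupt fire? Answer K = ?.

after  0: r0=0xab r1=0x46 r2=0x2b r3=0x49 r4=0x80  N=1 Z=0
after  1: r0=0xab r1=0x1b r2=0x2b r3=0x49 r4=0x80  N=0 Z=0
after  2: r0=0xab r1=0x1b r2=0xab r3=0x49 r4=0x80  N=1 Z=0
after  3: r0=0xab r1=0x1b r2=0xab r3=0xc9 r4=0x80  N=1 Z=0
after  4: r0=0xab r1=0x1b r2=0xab r3=0xc9 r4=0xab  N=1 Z=0
after  5: r0=0xab r1=0x1b r2=0xeb r3=0xc9 r4=0xab  N=1 Z=0
after  6: r0=0x70 r1=0x1b r2=0xeb r3=0xc9 r4=0xab  N=0 Z=0
-- IRQ taken; context saved, return-PC = 7 --

K = 6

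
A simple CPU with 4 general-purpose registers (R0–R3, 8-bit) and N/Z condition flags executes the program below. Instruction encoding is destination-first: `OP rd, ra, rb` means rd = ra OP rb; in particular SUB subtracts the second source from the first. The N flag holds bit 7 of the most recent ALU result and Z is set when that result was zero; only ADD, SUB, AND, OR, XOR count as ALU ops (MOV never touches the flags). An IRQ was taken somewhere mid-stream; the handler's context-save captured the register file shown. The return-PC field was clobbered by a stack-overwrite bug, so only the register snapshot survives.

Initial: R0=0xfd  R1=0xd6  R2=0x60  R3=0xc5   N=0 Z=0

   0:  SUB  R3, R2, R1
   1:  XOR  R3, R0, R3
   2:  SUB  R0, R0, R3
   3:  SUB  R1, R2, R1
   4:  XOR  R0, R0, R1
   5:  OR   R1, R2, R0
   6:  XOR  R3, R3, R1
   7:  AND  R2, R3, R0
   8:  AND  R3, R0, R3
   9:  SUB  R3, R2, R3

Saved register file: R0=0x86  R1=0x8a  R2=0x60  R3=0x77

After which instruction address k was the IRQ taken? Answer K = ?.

after  0: R0=0xfd R1=0xd6 R2=0x60 R3=0x8a  N=1 Z=0
after  1: R0=0xfd R1=0xd6 R2=0x60 R3=0x77  N=0 Z=0
after  2: R0=0x86 R1=0xd6 R2=0x60 R3=0x77  N=1 Z=0
after  3: R0=0x86 R1=0x8a R2=0x60 R3=0x77  N=1 Z=0
-- IRQ taken; context saved, return-PC = 4 --

K = 3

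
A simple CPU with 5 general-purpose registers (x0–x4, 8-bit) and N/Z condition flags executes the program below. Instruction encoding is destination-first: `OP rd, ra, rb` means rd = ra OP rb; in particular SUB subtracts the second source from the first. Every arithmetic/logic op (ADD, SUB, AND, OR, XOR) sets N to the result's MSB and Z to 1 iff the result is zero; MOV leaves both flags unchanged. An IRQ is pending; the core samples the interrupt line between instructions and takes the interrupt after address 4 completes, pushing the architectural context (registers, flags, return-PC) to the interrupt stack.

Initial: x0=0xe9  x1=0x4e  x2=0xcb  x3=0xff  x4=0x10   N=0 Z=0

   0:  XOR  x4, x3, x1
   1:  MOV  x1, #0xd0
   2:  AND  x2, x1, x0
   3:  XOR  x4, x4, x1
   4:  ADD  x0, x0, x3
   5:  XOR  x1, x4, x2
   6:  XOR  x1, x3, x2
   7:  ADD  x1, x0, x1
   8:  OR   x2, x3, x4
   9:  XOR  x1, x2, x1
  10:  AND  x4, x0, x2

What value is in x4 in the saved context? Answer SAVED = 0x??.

after  0: x0=0xe9 x1=0x4e x2=0xcb x3=0xff x4=0xb1  N=1 Z=0
after  1: x0=0xe9 x1=0xd0 x2=0xcb x3=0xff x4=0xb1  N=1 Z=0
after  2: x0=0xe9 x1=0xd0 x2=0xc0 x3=0xff x4=0xb1  N=1 Z=0
after  3: x0=0xe9 x1=0xd0 x2=0xc0 x3=0xff x4=0x61  N=0 Z=0
after  4: x0=0xe8 x1=0xd0 x2=0xc0 x3=0xff x4=0x61  N=1 Z=0
-- IRQ taken; context saved, return-PC = 5 --

SAVED = 0x61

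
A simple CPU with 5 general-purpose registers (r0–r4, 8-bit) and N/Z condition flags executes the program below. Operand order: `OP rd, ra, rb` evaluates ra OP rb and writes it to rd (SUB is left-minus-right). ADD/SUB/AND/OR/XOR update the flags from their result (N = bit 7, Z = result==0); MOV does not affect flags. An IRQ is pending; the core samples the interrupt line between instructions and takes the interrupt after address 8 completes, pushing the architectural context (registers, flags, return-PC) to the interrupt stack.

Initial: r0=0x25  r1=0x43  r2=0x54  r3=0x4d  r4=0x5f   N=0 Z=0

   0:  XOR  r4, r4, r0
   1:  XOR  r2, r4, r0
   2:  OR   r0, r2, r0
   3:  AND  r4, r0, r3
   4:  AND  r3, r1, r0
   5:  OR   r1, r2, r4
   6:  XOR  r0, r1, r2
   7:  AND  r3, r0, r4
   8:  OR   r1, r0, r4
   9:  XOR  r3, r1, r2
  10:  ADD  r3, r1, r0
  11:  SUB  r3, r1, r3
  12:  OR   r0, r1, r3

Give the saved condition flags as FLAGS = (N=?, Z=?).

after  0: r0=0x25 r1=0x43 r2=0x54 r3=0x4d r4=0x7a  N=0 Z=0
after  1: r0=0x25 r1=0x43 r2=0x5f r3=0x4d r4=0x7a  N=0 Z=0
after  2: r0=0x7f r1=0x43 r2=0x5f r3=0x4d r4=0x7a  N=0 Z=0
after  3: r0=0x7f r1=0x43 r2=0x5f r3=0x4d r4=0x4d  N=0 Z=0
after  4: r0=0x7f r1=0x43 r2=0x5f r3=0x43 r4=0x4d  N=0 Z=0
after  5: r0=0x7f r1=0x5f r2=0x5f r3=0x43 r4=0x4d  N=0 Z=0
after  6: r0=0x00 r1=0x5f r2=0x5f r3=0x43 r4=0x4d  N=0 Z=1
after  7: r0=0x00 r1=0x5f r2=0x5f r3=0x00 r4=0x4d  N=0 Z=1
after  8: r0=0x00 r1=0x4d r2=0x5f r3=0x00 r4=0x4d  N=0 Z=0
-- IRQ taken; context saved, return-PC = 9 --

FLAGS = (N=0, Z=0)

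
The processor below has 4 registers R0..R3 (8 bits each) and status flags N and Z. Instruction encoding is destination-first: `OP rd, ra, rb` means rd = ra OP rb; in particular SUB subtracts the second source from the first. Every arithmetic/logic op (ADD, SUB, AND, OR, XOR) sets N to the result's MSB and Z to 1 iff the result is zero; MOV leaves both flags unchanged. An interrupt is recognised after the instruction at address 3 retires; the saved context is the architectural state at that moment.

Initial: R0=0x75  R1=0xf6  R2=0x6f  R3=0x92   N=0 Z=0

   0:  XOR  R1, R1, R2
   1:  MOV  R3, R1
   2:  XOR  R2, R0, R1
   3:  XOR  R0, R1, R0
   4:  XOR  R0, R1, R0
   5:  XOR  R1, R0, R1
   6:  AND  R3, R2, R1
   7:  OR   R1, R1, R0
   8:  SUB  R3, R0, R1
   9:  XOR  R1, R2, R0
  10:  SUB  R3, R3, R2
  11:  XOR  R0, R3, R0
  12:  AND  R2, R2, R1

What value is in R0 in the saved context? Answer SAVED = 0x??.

after  0: R0=0x75 R1=0x99 R2=0x6f R3=0x92  N=1 Z=0
after  1: R0=0x75 R1=0x99 R2=0x6f R3=0x99  N=1 Z=0
after  2: R0=0x75 R1=0x99 R2=0xec R3=0x99  N=1 Z=0
after  3: R0=0xec R1=0x99 R2=0xec R3=0x99  N=1 Z=0
-- IRQ taken; context saved, return-PC = 4 --

SAVED = 0xec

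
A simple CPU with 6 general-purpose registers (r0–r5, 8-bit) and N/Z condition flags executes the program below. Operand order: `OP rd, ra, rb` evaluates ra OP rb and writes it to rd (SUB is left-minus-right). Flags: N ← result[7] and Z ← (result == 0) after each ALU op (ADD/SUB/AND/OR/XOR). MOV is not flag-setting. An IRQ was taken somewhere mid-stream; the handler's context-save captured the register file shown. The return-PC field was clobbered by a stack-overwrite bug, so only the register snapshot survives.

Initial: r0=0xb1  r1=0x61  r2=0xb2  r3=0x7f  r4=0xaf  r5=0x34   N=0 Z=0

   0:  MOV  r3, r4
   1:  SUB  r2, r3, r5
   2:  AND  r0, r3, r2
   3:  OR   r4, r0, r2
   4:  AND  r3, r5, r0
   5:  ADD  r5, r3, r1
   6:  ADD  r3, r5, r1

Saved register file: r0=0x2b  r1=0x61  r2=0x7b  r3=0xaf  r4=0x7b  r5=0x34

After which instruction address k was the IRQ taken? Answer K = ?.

after  0: r0=0xb1 r1=0x61 r2=0xb2 r3=0xaf r4=0xaf r5=0x34  N=0 Z=0
after  1: r0=0xb1 r1=0x61 r2=0x7b r3=0xaf r4=0xaf r5=0x34  N=0 Z=0
after  2: r0=0x2b r1=0x61 r2=0x7b r3=0xaf r4=0xaf r5=0x34  N=0 Z=0
after  3: r0=0x2b r1=0x61 r2=0x7b r3=0xaf r4=0x7b r5=0x34  N=0 Z=0
-- IRQ taken; context saved, return-PC = 4 --

K = 3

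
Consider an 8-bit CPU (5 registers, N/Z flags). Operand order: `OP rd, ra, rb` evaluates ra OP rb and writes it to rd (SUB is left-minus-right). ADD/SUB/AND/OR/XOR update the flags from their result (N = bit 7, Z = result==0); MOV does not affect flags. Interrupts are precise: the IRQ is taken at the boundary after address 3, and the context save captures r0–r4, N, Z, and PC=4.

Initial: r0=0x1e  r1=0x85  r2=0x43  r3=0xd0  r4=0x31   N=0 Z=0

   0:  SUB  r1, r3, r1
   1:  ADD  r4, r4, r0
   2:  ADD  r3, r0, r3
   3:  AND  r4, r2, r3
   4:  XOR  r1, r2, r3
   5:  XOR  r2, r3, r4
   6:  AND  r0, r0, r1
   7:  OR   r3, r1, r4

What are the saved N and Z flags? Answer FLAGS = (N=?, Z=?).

FLAGS = (N=0, Z=0)

after  0: r0=0x1e r1=0x4b r2=0x43 r3=0xd0 r4=0x31  N=0 Z=0
after  1: r0=0x1e r1=0x4b r2=0x43 r3=0xd0 r4=0x4f  N=0 Z=0
after  2: r0=0x1e r1=0x4b r2=0x43 r3=0xee r4=0x4f  N=1 Z=0
after  3: r0=0x1e r1=0x4b r2=0x43 r3=0xee r4=0x42  N=0 Z=0
-- IRQ taken; context saved, return-PC = 4 --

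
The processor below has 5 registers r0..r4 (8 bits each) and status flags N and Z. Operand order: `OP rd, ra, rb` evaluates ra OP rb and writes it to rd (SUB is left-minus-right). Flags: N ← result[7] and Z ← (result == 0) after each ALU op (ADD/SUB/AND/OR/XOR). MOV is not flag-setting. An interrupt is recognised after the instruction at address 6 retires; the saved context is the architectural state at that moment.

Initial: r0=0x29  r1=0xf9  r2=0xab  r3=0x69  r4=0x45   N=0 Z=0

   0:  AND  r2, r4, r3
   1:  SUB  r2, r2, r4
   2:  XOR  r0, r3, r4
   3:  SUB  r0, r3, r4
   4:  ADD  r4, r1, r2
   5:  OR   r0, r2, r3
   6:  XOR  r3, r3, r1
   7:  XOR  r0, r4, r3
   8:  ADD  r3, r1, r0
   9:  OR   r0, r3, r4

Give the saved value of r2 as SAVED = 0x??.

after  0: r0=0x29 r1=0xf9 r2=0x41 r3=0x69 r4=0x45  N=0 Z=0
after  1: r0=0x29 r1=0xf9 r2=0xfc r3=0x69 r4=0x45  N=1 Z=0
after  2: r0=0x2c r1=0xf9 r2=0xfc r3=0x69 r4=0x45  N=0 Z=0
after  3: r0=0x24 r1=0xf9 r2=0xfc r3=0x69 r4=0x45  N=0 Z=0
after  4: r0=0x24 r1=0xf9 r2=0xfc r3=0x69 r4=0xf5  N=1 Z=0
after  5: r0=0xfd r1=0xf9 r2=0xfc r3=0x69 r4=0xf5  N=1 Z=0
after  6: r0=0xfd r1=0xf9 r2=0xfc r3=0x90 r4=0xf5  N=1 Z=0
-- IRQ taken; context saved, return-PC = 7 --

SAVED = 0xfc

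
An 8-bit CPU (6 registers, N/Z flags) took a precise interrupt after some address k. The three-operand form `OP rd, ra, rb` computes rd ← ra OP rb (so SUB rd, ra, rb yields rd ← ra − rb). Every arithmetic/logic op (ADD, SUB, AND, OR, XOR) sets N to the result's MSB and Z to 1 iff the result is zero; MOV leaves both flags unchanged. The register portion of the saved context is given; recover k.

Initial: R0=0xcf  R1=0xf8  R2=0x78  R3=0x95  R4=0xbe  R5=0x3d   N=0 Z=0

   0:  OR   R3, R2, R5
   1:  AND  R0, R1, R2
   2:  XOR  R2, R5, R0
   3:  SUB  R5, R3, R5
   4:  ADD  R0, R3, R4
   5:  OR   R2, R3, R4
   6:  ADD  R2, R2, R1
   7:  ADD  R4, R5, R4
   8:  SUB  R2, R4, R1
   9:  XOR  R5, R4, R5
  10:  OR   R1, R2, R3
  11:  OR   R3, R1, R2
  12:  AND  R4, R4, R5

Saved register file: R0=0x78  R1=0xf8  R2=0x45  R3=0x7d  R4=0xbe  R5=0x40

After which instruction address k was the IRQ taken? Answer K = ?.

K = 3

after  0: R0=0xcf R1=0xf8 R2=0x78 R3=0x7d R4=0xbe R5=0x3d  N=0 Z=0
after  1: R0=0x78 R1=0xf8 R2=0x78 R3=0x7d R4=0xbe R5=0x3d  N=0 Z=0
after  2: R0=0x78 R1=0xf8 R2=0x45 R3=0x7d R4=0xbe R5=0x3d  N=0 Z=0
after  3: R0=0x78 R1=0xf8 R2=0x45 R3=0x7d R4=0xbe R5=0x40  N=0 Z=0
-- IRQ taken; context saved, return-PC = 4 --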